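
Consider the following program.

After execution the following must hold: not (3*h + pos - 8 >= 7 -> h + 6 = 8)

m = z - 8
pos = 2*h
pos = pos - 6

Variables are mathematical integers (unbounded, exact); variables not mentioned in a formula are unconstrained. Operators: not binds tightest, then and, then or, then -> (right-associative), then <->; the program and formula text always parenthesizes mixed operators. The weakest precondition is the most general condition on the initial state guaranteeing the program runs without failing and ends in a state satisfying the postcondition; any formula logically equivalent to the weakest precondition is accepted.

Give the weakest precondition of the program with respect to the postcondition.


Working backward. After the program, the postcondition not (3*h + pos - 8 >= 7 -> h + 6 = 8) must hold; in canonical form it is not (3*h + pos >= 15 -> h = 2).
Before pos := pos - 6: not (3*h + pos >= 21 -> h = 2)
Before pos := 2*h: not (5*h >= 21 -> h = 2)
Before m := z - 8: not (5*h >= 21 -> h = 2)
Answer: WP = not (5*h >= 21 -> h = 2)


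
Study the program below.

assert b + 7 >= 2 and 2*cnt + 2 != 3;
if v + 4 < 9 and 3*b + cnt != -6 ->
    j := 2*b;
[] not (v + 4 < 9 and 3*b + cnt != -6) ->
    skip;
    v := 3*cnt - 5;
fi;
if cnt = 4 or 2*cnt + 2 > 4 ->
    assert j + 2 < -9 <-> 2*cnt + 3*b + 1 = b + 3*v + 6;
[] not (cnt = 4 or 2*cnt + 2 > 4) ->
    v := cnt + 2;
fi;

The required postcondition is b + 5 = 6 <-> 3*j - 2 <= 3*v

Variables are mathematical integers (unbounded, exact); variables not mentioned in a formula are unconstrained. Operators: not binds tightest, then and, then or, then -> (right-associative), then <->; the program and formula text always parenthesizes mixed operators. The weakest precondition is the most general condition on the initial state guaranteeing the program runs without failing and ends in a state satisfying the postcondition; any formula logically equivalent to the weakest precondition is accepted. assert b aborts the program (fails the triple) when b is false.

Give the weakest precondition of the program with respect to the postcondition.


Working backward. After the program, the postcondition b + 5 = 6 <-> 3*j - 2 <= 3*v must hold; in canonical form it is b = 1 <-> 3*j <= 3*v + 2.
Then branch requires (j < -11 <-> 2*b + 2*cnt = 3*v + 5) and (b = 1 <-> 3*j <= 3*v + 2); else branch requires b = 1 <-> 3*j <= 3*cnt + 8.
Before the if: ((cnt = 4 or 2*cnt > 2) -> ((j < -11 <-> 2*b + 2*cnt = 3*v + 5) and (b = 1 <-> 3*j <= 3*v + 2))) and ((not (cnt = 4 or 2*cnt > 2)) -> (b = 1 <-> 3*j <= 3*cnt + 8))
Then branch requires ((cnt = 4 or 2*cnt > 2) -> ((2*b < -11 <-> 2*b + 2*cnt = 3*v + 5) and (b = 1 <-> 6*b <= 3*v + 2))) and ((not (cnt = 4 or 2*cnt > 2)) -> (b = 1 <-> 6*b <= 3*cnt + 8)); else branch requires ((cnt = 4 or 2*cnt > 2) -> ((j < -11 <-> 2*b = 7*cnt - 10) and (b = 1 <-> 3*j <= 9*cnt - 13))) and ((not (cnt = 4 or 2*cnt > 2)) -> (b = 1 <-> 3*j <= 3*cnt + 8)).
Before the if: ((v < 5 and 3*b + cnt != -6) -> (((cnt = 4 or 2*cnt > 2) -> ((2*b < -11 <-> 2*b + 2*cnt = 3*v + 5) and (b = 1 <-> 6*b <= 3*v + 2))) and ((not (cnt = 4 or 2*cnt > 2)) -> (b = 1 <-> 6*b <= 3*cnt + 8)))) and ((not (v < 5 and 3*b + cnt != -6)) -> (((cnt = 4 or 2*cnt > 2) -> ((j < -11 <-> 2*b = 7*cnt - 10) and (b = 1 <-> 3*j <= 9*cnt - 13))) and ((not (cnt = 4 or 2*cnt > 2)) -> (b = 1 <-> 3*j <= 3*cnt + 8))))
Before assert b + 7 >= 2 and 2*cnt + 2 != 3: b >= -5 and 2*cnt != 1 and ((v < 5 and 3*b + cnt != -6) -> (((cnt = 4 or 2*cnt > 2) -> ((2*b < -11 <-> 2*b + 2*cnt = 3*v + 5) and (b = 1 <-> 6*b <= 3*v + 2))) and ((not (cnt = 4 or 2*cnt > 2)) -> (b = 1 <-> 6*b <= 3*cnt + 8)))) and ((not (v < 5 and 3*b + cnt != -6)) -> (((cnt = 4 or 2*cnt > 2) -> ((j < -11 <-> 2*b = 7*cnt - 10) and (b = 1 <-> 3*j <= 9*cnt - 13))) and ((not (cnt = 4 or 2*cnt > 2)) -> (b = 1 <-> 3*j <= 3*cnt + 8))))
Answer: WP = b >= -5 and 2*cnt != 1 and ((v < 5 and 3*b + cnt != -6) -> (((cnt = 4 or 2*cnt > 2) -> ((2*b < -11 <-> 2*b + 2*cnt = 3*v + 5) and (b = 1 <-> 6*b <= 3*v + 2))) and ((not (cnt = 4 or 2*cnt > 2)) -> (b = 1 <-> 6*b <= 3*cnt + 8)))) and ((not (v < 5 and 3*b + cnt != -6)) -> (((cnt = 4 or 2*cnt > 2) -> ((j < -11 <-> 2*b = 7*cnt - 10) and (b = 1 <-> 3*j <= 9*cnt - 13))) and ((not (cnt = 4 or 2*cnt > 2)) -> (b = 1 <-> 3*j <= 3*cnt + 8))))


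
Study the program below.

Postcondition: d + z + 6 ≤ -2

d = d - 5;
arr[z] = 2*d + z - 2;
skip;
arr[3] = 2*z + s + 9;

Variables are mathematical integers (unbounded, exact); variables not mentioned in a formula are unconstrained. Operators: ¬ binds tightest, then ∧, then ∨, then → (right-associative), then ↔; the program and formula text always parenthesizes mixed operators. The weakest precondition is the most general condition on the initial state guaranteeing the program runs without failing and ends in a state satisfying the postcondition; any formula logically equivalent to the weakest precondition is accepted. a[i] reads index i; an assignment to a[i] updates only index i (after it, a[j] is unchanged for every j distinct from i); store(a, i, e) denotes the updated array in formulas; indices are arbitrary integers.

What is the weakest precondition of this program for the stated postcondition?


Working backward. After the program, the postcondition d + z + 6 ≤ -2 must hold; in canonical form it is d + z ≤ -8.
Before arr[3] := 2*z + s + 9: d + z ≤ -8
Before skip: d + z ≤ -8
Before arr[z] := 2*d + z - 2: d + z ≤ -8
Before d := d - 5: d + z ≤ -3
Answer: WP = d + z ≤ -3


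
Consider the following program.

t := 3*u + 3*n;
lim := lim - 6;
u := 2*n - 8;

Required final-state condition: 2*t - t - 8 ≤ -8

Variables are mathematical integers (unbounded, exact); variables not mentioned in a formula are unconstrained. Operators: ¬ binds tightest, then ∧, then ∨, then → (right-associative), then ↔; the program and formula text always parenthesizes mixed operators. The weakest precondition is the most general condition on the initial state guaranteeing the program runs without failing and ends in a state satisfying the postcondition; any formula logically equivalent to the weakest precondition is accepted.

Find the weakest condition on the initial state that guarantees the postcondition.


Working backward. After the program, the postcondition 2*t - t - 8 ≤ -8 must hold; in canonical form it is t ≤ 0.
Before u := 2*n - 8: t ≤ 0
Before lim := lim - 6: t ≤ 0
Before t := 3*u + 3*n: 3*n + 3*u ≤ 0
Answer: WP = 3*n + 3*u ≤ 0


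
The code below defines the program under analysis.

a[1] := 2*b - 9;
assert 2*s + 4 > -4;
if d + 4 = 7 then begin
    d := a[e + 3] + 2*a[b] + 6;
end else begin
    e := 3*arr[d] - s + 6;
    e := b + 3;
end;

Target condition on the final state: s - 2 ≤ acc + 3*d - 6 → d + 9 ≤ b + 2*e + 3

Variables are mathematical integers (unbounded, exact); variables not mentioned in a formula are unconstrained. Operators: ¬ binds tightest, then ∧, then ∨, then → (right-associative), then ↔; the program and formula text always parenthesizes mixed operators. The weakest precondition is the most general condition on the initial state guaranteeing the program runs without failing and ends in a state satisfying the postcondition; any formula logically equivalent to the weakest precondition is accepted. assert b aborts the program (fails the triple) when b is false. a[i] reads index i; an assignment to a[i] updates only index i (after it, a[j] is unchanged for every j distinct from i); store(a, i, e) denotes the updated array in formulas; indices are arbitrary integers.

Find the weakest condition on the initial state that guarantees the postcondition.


Working backward. After the program, the postcondition s - 2 ≤ acc + 3*d - 6 → d + 9 ≤ b + 2*e + 3 must hold; in canonical form it is s ≤ acc + 3*d - 4 → d ≤ b + 2*e - 6.
Then branch requires s ≤ 3*a[e + 3] + 6*a[b] + acc + 14 → a[e + 3] + 2*a[b] ≤ b + 2*e - 12; else branch requires s ≤ acc + 3*d - 4 → d ≤ 3*b.
Before the if: (d = 3 → (s ≤ 3*a[e + 3] + 6*a[b] + acc + 14 → a[e + 3] + 2*a[b] ≤ b + 2*e - 12)) ∧ ((¬(d = 3)) → (s ≤ acc + 3*d - 4 → d ≤ 3*b))
Before assert 2*s + 4 > -4: 2*s > -8 ∧ (d = 3 → (s ≤ 3*a[e + 3] + 6*a[b] + acc + 14 → a[e + 3] + 2*a[b] ≤ b + 2*e - 12)) ∧ ((¬(d = 3)) → (s ≤ acc + 3*d - 4 → d ≤ 3*b))
Before a[1] := 2*b - 9: 2*s > -8 ∧ (d = 3 → (s ≤ 3*store(a, 1, 2*b - 9)[e + 3] + 6*store(a, 1, 2*b - 9)[b] + acc + 14 → store(a, 1, 2*b - 9)[e + 3] + 2*store(a, 1, 2*b - 9)[b] ≤ b + 2*e - 12)) ∧ ((¬(d = 3)) → (s ≤ acc + 3*d - 4 → d ≤ 3*b))
Answer: WP = 2*s > -8 ∧ (d = 3 → (s ≤ 3*store(a, 1, 2*b - 9)[e + 3] + 6*store(a, 1, 2*b - 9)[b] + acc + 14 → store(a, 1, 2*b - 9)[e + 3] + 2*store(a, 1, 2*b - 9)[b] ≤ b + 2*e - 12)) ∧ ((¬(d = 3)) → (s ≤ acc + 3*d - 4 → d ≤ 3*b))


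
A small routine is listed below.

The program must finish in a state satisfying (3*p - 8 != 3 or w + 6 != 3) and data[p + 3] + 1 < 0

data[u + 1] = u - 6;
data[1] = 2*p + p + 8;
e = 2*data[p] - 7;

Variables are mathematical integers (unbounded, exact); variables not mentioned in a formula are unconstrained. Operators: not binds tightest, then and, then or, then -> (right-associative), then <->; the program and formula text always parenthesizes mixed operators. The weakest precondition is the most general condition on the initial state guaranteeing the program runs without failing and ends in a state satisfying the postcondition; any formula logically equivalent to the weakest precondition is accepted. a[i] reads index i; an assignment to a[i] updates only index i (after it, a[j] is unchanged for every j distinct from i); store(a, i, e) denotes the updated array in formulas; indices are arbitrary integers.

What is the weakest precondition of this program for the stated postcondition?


Working backward. After the program, the postcondition (3*p - 8 != 3 or w + 6 != 3) and data[p + 3] + 1 < 0 must hold; in canonical form it is (3*p != 11 or w != -3) and data[p + 3] < -1.
Before e := 2*data[p] - 7: (3*p != 11 or w != -3) and data[p + 3] < -1
Before data[1] := 2*p + p + 8: (3*p != 11 or w != -3) and store(data, 1, 3*p + 8)[p + 3] < -1
Before data[u + 1] := u - 6: (3*p != 11 or w != -3) and store(store(data, u + 1, u - 6), 1, 3*p + 8)[p + 3] < -1
Answer: WP = (3*p != 11 or w != -3) and store(store(data, u + 1, u - 6), 1, 3*p + 8)[p + 3] < -1


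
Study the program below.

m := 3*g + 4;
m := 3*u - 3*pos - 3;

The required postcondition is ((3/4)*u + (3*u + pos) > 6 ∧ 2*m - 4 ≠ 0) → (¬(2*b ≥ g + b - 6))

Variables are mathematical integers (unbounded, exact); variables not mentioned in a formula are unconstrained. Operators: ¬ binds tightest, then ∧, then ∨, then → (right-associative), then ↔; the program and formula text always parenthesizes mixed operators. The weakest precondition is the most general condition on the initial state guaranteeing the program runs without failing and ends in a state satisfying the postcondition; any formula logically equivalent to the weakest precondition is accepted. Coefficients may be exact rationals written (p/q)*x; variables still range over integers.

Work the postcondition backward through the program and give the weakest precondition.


Working backward. After the program, the postcondition ((3/4)*u + (3*u + pos) > 6 ∧ 2*m - 4 ≠ 0) → (¬(2*b ≥ g + b - 6)) must hold; in canonical form it is (pos + (15/4)*u > 6 ∧ 2*m ≠ 4) → (¬(b ≥ g - 6)).
Before m := 3*u - 3*pos - 3: (pos + (15/4)*u > 6 ∧ 6*u ≠ 6*pos + 10) → (¬(b ≥ g - 6))
Before m := 3*g + 4: (pos + (15/4)*u > 6 ∧ 6*u ≠ 6*pos + 10) → (¬(b ≥ g - 6))
Answer: WP = (pos + (15/4)*u > 6 ∧ 6*u ≠ 6*pos + 10) → (¬(b ≥ g - 6))


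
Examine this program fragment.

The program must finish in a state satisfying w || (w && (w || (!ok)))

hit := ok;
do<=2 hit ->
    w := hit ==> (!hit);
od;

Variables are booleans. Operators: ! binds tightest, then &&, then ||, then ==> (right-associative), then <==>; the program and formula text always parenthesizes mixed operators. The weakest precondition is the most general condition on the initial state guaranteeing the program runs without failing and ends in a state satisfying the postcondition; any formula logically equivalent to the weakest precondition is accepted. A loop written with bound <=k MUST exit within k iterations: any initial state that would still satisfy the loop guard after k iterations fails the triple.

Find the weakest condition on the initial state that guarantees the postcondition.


Working backward. After the program, w || (w && (w || (!ok))) must hold.
Before the loop (bound <=2), unroll the exhaustion recursion (WP_0 = exit-now case; WP_j = one more guarded iteration, up to j = 2):
  WP_0: (!hit) && (w || (w && (w || (!ok))))
  WP_1: (hit ==> ((!hit) && ((hit ==> (!hit)) || ((hit ==> (!hit)) && ((hit ==> (!hit)) || (!ok)))))) && ((!hit) ==> (w || (w && (w || (!ok)))))
  WP_2: (hit ==> ((hit ==> ((!hit) && ((hit ==> (!hit)) || ((hit ==> (!hit)) && ((hit ==> (!hit)) || (!ok)))))) && ((!hit) ==> ((hit ==> (!hit)) || ((hit ==> (!hit)) && ((hit ==> (!hit)) || (!ok))))))) && ((!hit) ==> (w || (w && (w || (!ok)))))
So before the loop: (hit ==> ((hit ==> ((!hit) && ((hit ==> (!hit)) || ((hit ==> (!hit)) && ((hit ==> (!hit)) || (!ok)))))) && ((!hit) ==> ((hit ==> (!hit)) || ((hit ==> (!hit)) && ((hit ==> (!hit)) || (!ok))))))) && ((!hit) ==> (w || (w && (w || (!ok)))))
Before hit := ok: (ok ==> ((ok ==> ((!ok) && ((ok ==> (!ok)) || ((ok ==> (!ok)) && ((ok ==> (!ok)) || (!ok)))))) && ((!ok) ==> ((ok ==> (!ok)) || ((ok ==> (!ok)) && ((ok ==> (!ok)) || (!ok))))))) && ((!ok) ==> (w || (w && (w || (!ok)))))
Answer: WP = (ok ==> ((ok ==> ((!ok) && ((ok ==> (!ok)) || ((ok ==> (!ok)) && ((ok ==> (!ok)) || (!ok)))))) && ((!ok) ==> ((ok ==> (!ok)) || ((ok ==> (!ok)) && ((ok ==> (!ok)) || (!ok))))))) && ((!ok) ==> (w || (w && (w || (!ok)))))


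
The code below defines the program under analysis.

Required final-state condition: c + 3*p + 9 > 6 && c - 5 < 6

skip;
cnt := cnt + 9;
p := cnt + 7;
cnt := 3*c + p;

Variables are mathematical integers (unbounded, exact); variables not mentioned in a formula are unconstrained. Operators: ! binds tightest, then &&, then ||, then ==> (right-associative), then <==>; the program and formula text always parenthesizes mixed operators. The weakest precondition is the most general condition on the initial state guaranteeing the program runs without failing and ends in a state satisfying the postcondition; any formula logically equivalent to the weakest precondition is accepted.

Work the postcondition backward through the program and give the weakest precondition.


Working backward. After the program, the postcondition c + 3*p + 9 > 6 && c - 5 < 6 must hold; in canonical form it is c + 3*p > -3 && c < 11.
Before cnt := 3*c + p: c + 3*p > -3 && c < 11
Before p := cnt + 7: c + 3*cnt > -24 && c < 11
Before cnt := cnt + 9: c + 3*cnt > -51 && c < 11
Before skip: c + 3*cnt > -51 && c < 11
Answer: WP = c + 3*cnt > -51 && c < 11


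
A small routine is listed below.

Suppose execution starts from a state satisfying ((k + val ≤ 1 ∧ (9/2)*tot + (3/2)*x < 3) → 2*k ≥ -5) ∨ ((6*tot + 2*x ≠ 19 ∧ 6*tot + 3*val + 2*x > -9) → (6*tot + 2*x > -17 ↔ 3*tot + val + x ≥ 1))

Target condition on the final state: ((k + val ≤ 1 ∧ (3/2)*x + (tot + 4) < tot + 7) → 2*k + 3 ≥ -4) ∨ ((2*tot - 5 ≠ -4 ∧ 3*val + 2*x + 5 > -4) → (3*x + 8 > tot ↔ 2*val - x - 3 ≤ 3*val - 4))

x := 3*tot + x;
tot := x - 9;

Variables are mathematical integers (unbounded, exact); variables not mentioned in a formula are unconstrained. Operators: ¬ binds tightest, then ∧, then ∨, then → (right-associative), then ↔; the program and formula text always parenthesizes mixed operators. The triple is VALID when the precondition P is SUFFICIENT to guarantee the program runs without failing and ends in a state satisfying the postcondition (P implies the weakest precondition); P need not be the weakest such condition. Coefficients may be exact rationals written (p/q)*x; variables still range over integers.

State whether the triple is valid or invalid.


Working backward. After the program, the postcondition ((k + val ≤ 1 ∧ (3/2)*x + (tot + 4) < tot + 7) → 2*k + 3 ≥ -4) ∨ ((2*tot - 5 ≠ -4 ∧ 3*val + 2*x + 5 > -4) → (3*x + 8 > tot ↔ 2*val - x - 3 ≤ 3*val - 4)) must hold; in canonical form it is ((k + val ≤ 1 ∧ (3/2)*x < 3) → 2*k ≥ -7) ∨ ((2*tot ≠ 1 ∧ 3*val + 2*x > -9) → (3*x > tot - 8 ↔ val + x ≥ 1)).
Before tot := x - 9: ((k + val ≤ 1 ∧ (3/2)*x < 3) → 2*k ≥ -7) ∨ ((2*x ≠ 19 ∧ 3*val + 2*x > -9) → (2*x > -17 ↔ val + x ≥ 1))
Before x := 3*tot + x: ((k + val ≤ 1 ∧ (9/2)*tot + (3/2)*x < 3) → 2*k ≥ -7) ∨ ((6*tot + 2*x ≠ 19 ∧ 6*tot + 3*val + 2*x > -9) → (6*tot + 2*x > -17 ↔ 3*tot + val + x ≥ 1))
The weakest precondition is ((k + val ≤ 1 ∧ (9/2)*tot + (3/2)*x < 3) → 2*k ≥ -7) ∨ ((6*tot + 2*x ≠ 19 ∧ 6*tot + 3*val + 2*x > -9) → (6*tot + 2*x > -17 ↔ 3*tot + val + x ≥ 1)).
Check whether ((k + val ≤ 1 ∧ (9/2)*tot + (3/2)*x < 3) → 2*k ≥ -5) ∨ ((6*tot + 2*x ≠ 19 ∧ 6*tot + 3*val + 2*x > -9) → (6*tot + 2*x > -17 ↔ 3*tot + val + x ≥ 1)) implies it.
Every state satisfying the precondition satisfies the weakest precondition: the implication holds.
Answer: valid


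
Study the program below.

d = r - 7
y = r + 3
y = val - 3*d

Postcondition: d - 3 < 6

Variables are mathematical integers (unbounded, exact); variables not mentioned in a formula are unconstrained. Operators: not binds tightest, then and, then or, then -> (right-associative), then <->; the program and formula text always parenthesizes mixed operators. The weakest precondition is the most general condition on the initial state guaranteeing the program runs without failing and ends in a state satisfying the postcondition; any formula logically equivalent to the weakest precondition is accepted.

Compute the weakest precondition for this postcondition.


Working backward. After the program, the postcondition d - 3 < 6 must hold; in canonical form it is d < 9.
Before y := val - 3*d: d < 9
Before y := r + 3: d < 9
Before d := r - 7: r < 16
Answer: WP = r < 16


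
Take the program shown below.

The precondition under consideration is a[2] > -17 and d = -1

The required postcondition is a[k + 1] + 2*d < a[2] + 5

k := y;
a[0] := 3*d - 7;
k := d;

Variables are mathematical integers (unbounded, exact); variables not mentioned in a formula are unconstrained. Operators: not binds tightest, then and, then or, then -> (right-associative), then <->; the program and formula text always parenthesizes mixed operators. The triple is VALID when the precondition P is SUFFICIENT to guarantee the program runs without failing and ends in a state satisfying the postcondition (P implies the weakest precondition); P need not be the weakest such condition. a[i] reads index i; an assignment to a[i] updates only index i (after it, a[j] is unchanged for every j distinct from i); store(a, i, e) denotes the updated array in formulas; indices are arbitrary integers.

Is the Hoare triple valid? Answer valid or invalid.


Working backward. After the program, a[k + 1] + 2*d < a[2] + 5 must hold.
Before k := d: a[d + 1] + 2*d < a[2] + 5
Before a[0] := 3*d - 7: store(a, 0, 3*d - 7)[d + 1] + 2*d < a[2] + 5
Before k := y: store(a, 0, 3*d - 7)[d + 1] + 2*d < a[2] + 5
The weakest precondition is store(a, 0, 3*d - 7)[d + 1] + 2*d < a[2] + 5.
Check whether a[2] > -17 and d = -1 implies it.
Every state satisfying the precondition satisfies the weakest precondition: the implication holds.
Answer: valid


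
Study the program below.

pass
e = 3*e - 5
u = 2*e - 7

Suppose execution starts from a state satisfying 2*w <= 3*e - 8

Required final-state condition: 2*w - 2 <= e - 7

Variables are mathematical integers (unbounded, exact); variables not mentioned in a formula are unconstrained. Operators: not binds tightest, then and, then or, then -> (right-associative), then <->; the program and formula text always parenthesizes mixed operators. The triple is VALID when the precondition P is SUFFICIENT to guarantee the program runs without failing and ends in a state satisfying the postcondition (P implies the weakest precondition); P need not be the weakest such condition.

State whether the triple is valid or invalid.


Working backward. After the program, the postcondition 2*w - 2 <= e - 7 must hold; in canonical form it is 2*w <= e - 5.
Before u := 2*e - 7: 2*w <= e - 5
Before e := 3*e - 5: 2*w <= 3*e - 10
Before skip: 2*w <= 3*e - 10
The weakest precondition is 2*w <= 3*e - 10.
Check whether 2*w <= 3*e - 8 implies it.
Countermodel: at the initial state e = 4, w = 2, the precondition holds but the weakest precondition fails.
Answer: invalid


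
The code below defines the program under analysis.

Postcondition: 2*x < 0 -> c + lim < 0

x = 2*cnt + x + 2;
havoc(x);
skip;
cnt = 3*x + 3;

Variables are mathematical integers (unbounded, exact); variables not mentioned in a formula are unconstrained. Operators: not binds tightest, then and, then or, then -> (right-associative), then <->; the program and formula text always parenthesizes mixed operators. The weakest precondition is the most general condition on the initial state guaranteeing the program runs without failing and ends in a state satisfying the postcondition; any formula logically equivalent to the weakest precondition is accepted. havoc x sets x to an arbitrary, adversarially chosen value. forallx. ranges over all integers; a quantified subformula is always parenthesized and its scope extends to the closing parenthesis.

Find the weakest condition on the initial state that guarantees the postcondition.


Working backward. After the program, 2*x < 0 -> c + lim < 0 must hold.
Before cnt := 3*x + 3: 2*x < 0 -> c + lim < 0
Before skip: 2*x < 0 -> c + lim < 0
Before havoc x: forall x_1. (2*x_1 < 0 -> c + lim < 0)
Before x := 2*cnt + x + 2: forall x_1. (2*x_1 < 0 -> c + lim < 0)
Answer: WP = forall x_1. (2*x_1 < 0 -> c + lim < 0)


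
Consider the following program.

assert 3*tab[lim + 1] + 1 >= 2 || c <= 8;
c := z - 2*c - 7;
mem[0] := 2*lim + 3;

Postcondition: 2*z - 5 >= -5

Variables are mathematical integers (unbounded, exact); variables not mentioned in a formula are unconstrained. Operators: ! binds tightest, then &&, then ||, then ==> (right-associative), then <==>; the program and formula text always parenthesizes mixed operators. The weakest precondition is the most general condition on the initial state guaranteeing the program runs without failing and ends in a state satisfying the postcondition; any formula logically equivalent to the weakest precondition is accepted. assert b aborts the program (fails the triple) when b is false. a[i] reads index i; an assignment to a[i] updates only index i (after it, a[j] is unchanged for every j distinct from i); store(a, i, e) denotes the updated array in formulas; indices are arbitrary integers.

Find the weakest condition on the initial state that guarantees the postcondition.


Working backward. After the program, the postcondition 2*z - 5 >= -5 must hold; in canonical form it is 2*z >= 0.
Before mem[0] := 2*lim + 3: 2*z >= 0
Before c := z - 2*c - 7: 2*z >= 0
Before assert 3*tab[lim + 1] + 1 >= 2 || c <= 8: (3*tab[lim + 1] >= 1 || c <= 8) && 2*z >= 0
Answer: WP = (3*tab[lim + 1] >= 1 || c <= 8) && 2*z >= 0


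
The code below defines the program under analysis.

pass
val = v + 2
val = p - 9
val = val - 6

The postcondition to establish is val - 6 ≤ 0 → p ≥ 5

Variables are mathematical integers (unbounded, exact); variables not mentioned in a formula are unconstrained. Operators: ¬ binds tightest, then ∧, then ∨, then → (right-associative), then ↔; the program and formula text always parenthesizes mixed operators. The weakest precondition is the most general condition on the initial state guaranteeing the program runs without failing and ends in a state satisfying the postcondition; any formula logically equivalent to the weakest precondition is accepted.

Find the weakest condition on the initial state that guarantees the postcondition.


Working backward. After the program, the postcondition val - 6 ≤ 0 → p ≥ 5 must hold; in canonical form it is val ≤ 6 → p ≥ 5.
Before val := val - 6: val ≤ 12 → p ≥ 5
Before val := p - 9: p ≤ 21 → p ≥ 5
Before val := v + 2: p ≤ 21 → p ≥ 5
Before skip: p ≤ 21 → p ≥ 5
Answer: WP = p ≤ 21 → p ≥ 5


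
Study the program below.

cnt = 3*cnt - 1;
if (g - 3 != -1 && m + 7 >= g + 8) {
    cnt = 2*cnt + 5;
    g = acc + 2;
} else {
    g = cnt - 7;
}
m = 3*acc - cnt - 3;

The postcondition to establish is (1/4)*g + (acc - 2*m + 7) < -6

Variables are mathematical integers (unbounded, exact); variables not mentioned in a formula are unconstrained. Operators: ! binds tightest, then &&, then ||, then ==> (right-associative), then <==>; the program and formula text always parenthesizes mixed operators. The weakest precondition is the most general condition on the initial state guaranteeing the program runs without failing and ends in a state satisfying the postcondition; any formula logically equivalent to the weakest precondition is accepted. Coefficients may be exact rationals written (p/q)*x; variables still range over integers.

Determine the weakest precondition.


Working backward. After the program, the postcondition (1/4)*g + (acc - 2*m + 7) < -6 must hold; in canonical form it is acc + (1/4)*g < 2*m - 13.
Before m := 3*acc - cnt - 3: 2*cnt + (1/4)*g < 5*acc - 19
Then branch requires 4*cnt < (19/4)*acc - 59/2; else branch requires (9/4)*cnt < 5*acc - 69/4.
Before the if: ((g != 2 && m >= g + 1) ==> 4*cnt < (19/4)*acc - 59/2) && ((!(g != 2 && m >= g + 1)) ==> (9/4)*cnt < 5*acc - 69/4)
Before cnt := 3*cnt - 1: ((g != 2 && m >= g + 1) ==> 12*cnt < (19/4)*acc - 51/2) && ((!(g != 2 && m >= g + 1)) ==> (27/4)*cnt < 5*acc - 15)
Answer: WP = ((g != 2 && m >= g + 1) ==> 12*cnt < (19/4)*acc - 51/2) && ((!(g != 2 && m >= g + 1)) ==> (27/4)*cnt < 5*acc - 15)


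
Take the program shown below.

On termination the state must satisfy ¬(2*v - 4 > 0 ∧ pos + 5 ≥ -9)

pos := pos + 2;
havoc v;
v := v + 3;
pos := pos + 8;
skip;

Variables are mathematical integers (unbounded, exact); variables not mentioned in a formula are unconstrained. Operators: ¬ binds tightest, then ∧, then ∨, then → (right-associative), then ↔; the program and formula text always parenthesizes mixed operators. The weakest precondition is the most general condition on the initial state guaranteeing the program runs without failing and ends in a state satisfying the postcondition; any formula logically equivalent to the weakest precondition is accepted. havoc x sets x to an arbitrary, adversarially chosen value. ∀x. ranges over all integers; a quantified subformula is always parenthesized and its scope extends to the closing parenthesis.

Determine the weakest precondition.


Working backward. After the program, the postcondition ¬(2*v - 4 > 0 ∧ pos + 5 ≥ -9) must hold; in canonical form it is ¬(2*v > 4 ∧ pos ≥ -14).
Before skip: ¬(2*v > 4 ∧ pos ≥ -14)
Before pos := pos + 8: ¬(2*v > 4 ∧ pos ≥ -22)
Before v := v + 3: ¬(2*v > -2 ∧ pos ≥ -22)
Before havoc v: ∀v_1. (¬(2*v_1 > -2 ∧ pos ≥ -22))
Before pos := pos + 2: ∀v_1. (¬(2*v_1 > -2 ∧ pos ≥ -24))
Answer: WP = ∀v_1. (¬(2*v_1 > -2 ∧ pos ≥ -24))


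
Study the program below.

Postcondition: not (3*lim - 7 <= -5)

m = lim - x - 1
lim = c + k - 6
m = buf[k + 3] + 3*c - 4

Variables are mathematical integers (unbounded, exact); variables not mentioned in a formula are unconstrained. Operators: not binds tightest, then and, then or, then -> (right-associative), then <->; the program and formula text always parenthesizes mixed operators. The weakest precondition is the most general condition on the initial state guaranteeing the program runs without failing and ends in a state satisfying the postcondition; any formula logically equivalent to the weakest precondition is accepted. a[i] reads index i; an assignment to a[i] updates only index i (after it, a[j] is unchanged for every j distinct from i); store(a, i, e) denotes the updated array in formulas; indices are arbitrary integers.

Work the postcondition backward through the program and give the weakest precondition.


Working backward. After the program, the postcondition not (3*lim - 7 <= -5) must hold; in canonical form it is not (3*lim <= 2).
Before m := buf[k + 3] + 3*c - 4: not (3*lim <= 2)
Before lim := c + k - 6: not (3*c + 3*k <= 20)
Before m := lim - x - 1: not (3*c + 3*k <= 20)
Answer: WP = not (3*c + 3*k <= 20)


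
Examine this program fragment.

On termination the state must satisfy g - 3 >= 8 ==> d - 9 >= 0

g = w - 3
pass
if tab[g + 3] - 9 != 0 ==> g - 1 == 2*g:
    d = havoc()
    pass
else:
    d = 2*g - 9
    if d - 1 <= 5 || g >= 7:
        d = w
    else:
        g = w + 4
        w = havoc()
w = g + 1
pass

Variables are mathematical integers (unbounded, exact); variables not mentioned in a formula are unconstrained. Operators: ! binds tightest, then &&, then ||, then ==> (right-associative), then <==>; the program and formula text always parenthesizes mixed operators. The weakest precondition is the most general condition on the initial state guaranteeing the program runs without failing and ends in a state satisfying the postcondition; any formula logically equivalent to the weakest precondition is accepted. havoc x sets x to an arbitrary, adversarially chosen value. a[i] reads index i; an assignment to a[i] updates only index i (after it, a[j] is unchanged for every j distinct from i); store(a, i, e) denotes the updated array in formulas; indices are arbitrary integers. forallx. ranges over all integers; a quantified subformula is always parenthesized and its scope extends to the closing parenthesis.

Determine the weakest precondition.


Working backward. After the program, the postcondition g - 3 >= 8 ==> d - 9 >= 0 must hold; in canonical form it is g >= 11 ==> d >= 9.
Before skip: g >= 11 ==> d >= 9
Before w := g + 1: g >= 11 ==> d >= 9
Then branch requires forall d_1. (g >= 11 ==> d_1 >= 9); else branch requires ((2*g <= 15 || g >= 7) ==> (g >= 11 ==> w >= 9)) && ((!(2*g <= 15 || g >= 7)) ==> (w >= 7 ==> 2*g >= 18)).
Before the if: ((tab[g + 3] != 9 ==> g == -1) ==> (forall d_1. (g >= 11 ==> d_1 >= 9))) && ((!(tab[g + 3] != 9 ==> g == -1)) ==> (((2*g <= 15 || g >= 7) ==> (g >= 11 ==> w >= 9)) && ((!(2*g <= 15 || g >= 7)) ==> (w >= 7 ==> 2*g >= 18))))
Before skip: ((tab[g + 3] != 9 ==> g == -1) ==> (forall d_1. (g >= 11 ==> d_1 >= 9))) && ((!(tab[g + 3] != 9 ==> g == -1)) ==> (((2*g <= 15 || g >= 7) ==> (g >= 11 ==> w >= 9)) && ((!(2*g <= 15 || g >= 7)) ==> (w >= 7 ==> 2*g >= 18))))
Before g := w - 3: ((tab[w] != 9 ==> w == 2) ==> (forall d_1. (w >= 14 ==> d_1 >= 9))) && ((!(tab[w] != 9 ==> w == 2)) ==> (((2*w <= 21 || w >= 10) ==> (w >= 14 ==> w >= 9)) && ((!(2*w <= 21 || w >= 10)) ==> (w >= 7 ==> 2*w >= 24))))
Answer: WP = ((tab[w] != 9 ==> w == 2) ==> (forall d_1. (w >= 14 ==> d_1 >= 9))) && ((!(tab[w] != 9 ==> w == 2)) ==> (((2*w <= 21 || w >= 10) ==> (w >= 14 ==> w >= 9)) && ((!(2*w <= 21 || w >= 10)) ==> (w >= 7 ==> 2*w >= 24))))


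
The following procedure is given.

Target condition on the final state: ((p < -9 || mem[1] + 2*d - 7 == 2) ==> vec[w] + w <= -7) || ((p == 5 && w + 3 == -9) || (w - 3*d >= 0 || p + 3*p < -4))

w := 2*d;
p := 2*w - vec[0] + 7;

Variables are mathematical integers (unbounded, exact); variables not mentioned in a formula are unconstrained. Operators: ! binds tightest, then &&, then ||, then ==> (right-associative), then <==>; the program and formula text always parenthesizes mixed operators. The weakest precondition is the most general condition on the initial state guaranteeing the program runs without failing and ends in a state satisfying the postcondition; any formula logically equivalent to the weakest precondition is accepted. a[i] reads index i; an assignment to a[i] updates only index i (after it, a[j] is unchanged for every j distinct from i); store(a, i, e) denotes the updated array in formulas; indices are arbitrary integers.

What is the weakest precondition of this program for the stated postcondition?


Working backward. After the program, the postcondition ((p < -9 || mem[1] + 2*d - 7 == 2) ==> vec[w] + w <= -7) || ((p == 5 && w + 3 == -9) || (w - 3*d >= 0 || p + 3*p < -4)) must hold; in canonical form it is ((p < -9 || mem[1] + 2*d == 9) ==> vec[w] + w <= -7) || (p == 5 && w == -12) || w >= 3*d || 4*p < -4.
Before p := 2*w - vec[0] + 7: ((2*w < vec[0] - 16 || mem[1] + 2*d == 9) ==> vec[w] + w <= -7) || (2*w == vec[0] - 2 && w == -12) || w >= 3*d || 8*w < 4*vec[0] - 32
Before w := 2*d: ((4*d < vec[0] - 16 || mem[1] + 2*d == 9) ==> vec[2*d] + 2*d <= -7) || (4*d == vec[0] - 2 && 2*d == -12) || d <= 0 || 16*d < 4*vec[0] - 32
Answer: WP = ((4*d < vec[0] - 16 || mem[1] + 2*d == 9) ==> vec[2*d] + 2*d <= -7) || (4*d == vec[0] - 2 && 2*d == -12) || d <= 0 || 16*d < 4*vec[0] - 32


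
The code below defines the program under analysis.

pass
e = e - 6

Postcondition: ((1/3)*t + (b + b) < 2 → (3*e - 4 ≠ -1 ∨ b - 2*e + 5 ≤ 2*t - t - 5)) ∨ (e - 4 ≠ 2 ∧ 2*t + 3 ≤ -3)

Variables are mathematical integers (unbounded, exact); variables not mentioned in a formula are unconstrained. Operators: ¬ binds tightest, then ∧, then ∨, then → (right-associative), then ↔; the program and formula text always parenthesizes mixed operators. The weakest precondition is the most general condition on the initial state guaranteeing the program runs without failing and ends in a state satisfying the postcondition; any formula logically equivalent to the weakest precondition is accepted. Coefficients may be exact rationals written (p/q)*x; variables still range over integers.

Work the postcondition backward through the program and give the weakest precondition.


Working backward. After the program, the postcondition ((1/3)*t + (b + b) < 2 → (3*e - 4 ≠ -1 ∨ b - 2*e + 5 ≤ 2*t - t - 5)) ∨ (e - 4 ≠ 2 ∧ 2*t + 3 ≤ -3) must hold; in canonical form it is (2*b + (1/3)*t < 2 → (3*e ≠ 3 ∨ b ≤ 2*e + t - 10)) ∨ (e ≠ 6 ∧ 2*t ≤ -6).
Before e := e - 6: (2*b + (1/3)*t < 2 → (3*e ≠ 21 ∨ b ≤ 2*e + t - 22)) ∨ (e ≠ 12 ∧ 2*t ≤ -6)
Before skip: (2*b + (1/3)*t < 2 → (3*e ≠ 21 ∨ b ≤ 2*e + t - 22)) ∨ (e ≠ 12 ∧ 2*t ≤ -6)
Answer: WP = (2*b + (1/3)*t < 2 → (3*e ≠ 21 ∨ b ≤ 2*e + t - 22)) ∨ (e ≠ 12 ∧ 2*t ≤ -6)


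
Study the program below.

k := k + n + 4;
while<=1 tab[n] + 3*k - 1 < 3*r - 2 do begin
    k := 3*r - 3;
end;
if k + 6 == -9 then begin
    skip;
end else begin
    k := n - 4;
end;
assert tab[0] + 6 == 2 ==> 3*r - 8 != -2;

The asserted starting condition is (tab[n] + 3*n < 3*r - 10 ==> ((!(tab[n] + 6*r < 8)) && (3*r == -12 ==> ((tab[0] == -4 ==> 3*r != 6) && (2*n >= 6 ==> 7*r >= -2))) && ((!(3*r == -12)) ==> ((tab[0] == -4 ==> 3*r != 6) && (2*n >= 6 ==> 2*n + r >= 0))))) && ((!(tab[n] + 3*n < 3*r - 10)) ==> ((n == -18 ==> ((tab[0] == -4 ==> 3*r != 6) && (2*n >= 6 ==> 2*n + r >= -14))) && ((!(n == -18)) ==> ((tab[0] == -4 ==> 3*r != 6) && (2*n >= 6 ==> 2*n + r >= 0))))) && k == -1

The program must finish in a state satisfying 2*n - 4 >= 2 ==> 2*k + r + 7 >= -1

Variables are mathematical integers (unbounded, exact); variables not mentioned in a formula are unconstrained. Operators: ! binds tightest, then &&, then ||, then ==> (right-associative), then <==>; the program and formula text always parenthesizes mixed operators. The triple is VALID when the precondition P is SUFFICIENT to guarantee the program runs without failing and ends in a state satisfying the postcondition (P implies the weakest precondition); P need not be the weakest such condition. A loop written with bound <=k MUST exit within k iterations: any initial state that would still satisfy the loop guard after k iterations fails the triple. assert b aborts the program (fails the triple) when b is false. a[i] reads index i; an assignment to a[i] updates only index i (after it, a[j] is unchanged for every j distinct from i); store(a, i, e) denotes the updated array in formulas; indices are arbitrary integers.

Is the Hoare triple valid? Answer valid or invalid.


Working backward. After the program, the postcondition 2*n - 4 >= 2 ==> 2*k + r + 7 >= -1 must hold; in canonical form it is 2*n >= 6 ==> 2*k + r >= -8.
Before assert tab[0] + 6 == 2 ==> 3*r - 8 != -2: (tab[0] == -4 ==> 3*r != 6) && (2*n >= 6 ==> 2*k + r >= -8)
Then branch requires (tab[0] == -4 ==> 3*r != 6) && (2*n >= 6 ==> 2*k + r >= -8); else branch requires (tab[0] == -4 ==> 3*r != 6) && (2*n >= 6 ==> 2*n + r >= 0).
Before the if: (k == -15 ==> ((tab[0] == -4 ==> 3*r != 6) && (2*n >= 6 ==> 2*k + r >= -8))) && ((!(k == -15)) ==> ((tab[0] == -4 ==> 3*r != 6) && (2*n >= 6 ==> 2*n + r >= 0)))
Before the loop (bound <=1), unroll the exhaustion recursion (WP_0 = exit-now case; WP_j = one more guarded iteration, up to j = 1):
  WP_0: (!(tab[n] + 3*k < 3*r - 1)) && (k == -15 ==> ((tab[0] == -4 ==> 3*r != 6) && (2*n >= 6 ==> 2*k + r >= -8))) && ((!(k == -15)) ==> ((tab[0] == -4 ==> 3*r != 6) && (2*n >= 6 ==> 2*n + r >= 0)))
  WP_1: (tab[n] + 3*k < 3*r - 1 ==> ((!(tab[n] + 6*r < 8)) && (3*r == -12 ==> ((tab[0] == -4 ==> 3*r != 6) && (2*n >= 6 ==> 7*r >= -2))) && ((!(3*r == -12)) ==> ((tab[0] == -4 ==> 3*r != 6) && (2*n >= 6 ==> 2*n + r >= 0))))) && ((!(tab[n] + 3*k < 3*r - 1)) ==> ((k == -15 ==> ((tab[0] == -4 ==> 3*r != 6) && (2*n >= 6 ==> 2*k + r >= -8))) && ((!(k == -15)) ==> ((tab[0] == -4 ==> 3*r != 6) && (2*n >= 6 ==> 2*n + r >= 0)))))
So before the loop: (tab[n] + 3*k < 3*r - 1 ==> ((!(tab[n] + 6*r < 8)) && (3*r == -12 ==> ((tab[0] == -4 ==> 3*r != 6) && (2*n >= 6 ==> 7*r >= -2))) && ((!(3*r == -12)) ==> ((tab[0] == -4 ==> 3*r != 6) && (2*n >= 6 ==> 2*n + r >= 0))))) && ((!(tab[n] + 3*k < 3*r - 1)) ==> ((k == -15 ==> ((tab[0] == -4 ==> 3*r != 6) && (2*n >= 6 ==> 2*k + r >= -8))) && ((!(k == -15)) ==> ((tab[0] == -4 ==> 3*r != 6) && (2*n >= 6 ==> 2*n + r >= 0)))))
Before k := k + n + 4: (tab[n] + 3*k + 3*n < 3*r - 13 ==> ((!(tab[n] + 6*r < 8)) && (3*r == -12 ==> ((tab[0] == -4 ==> 3*r != 6) && (2*n >= 6 ==> 7*r >= -2))) && ((!(3*r == -12)) ==> ((tab[0] == -4 ==> 3*r != 6) && (2*n >= 6 ==> 2*n + r >= 0))))) && ((!(tab[n] + 3*k + 3*n < 3*r - 13)) ==> ((k + n == -19 ==> ((tab[0] == -4 ==> 3*r != 6) && (2*n >= 6 ==> 2*k + 2*n + r >= -16))) && ((!(k + n == -19)) ==> ((tab[0] == -4 ==> 3*r != 6) && (2*n >= 6 ==> 2*n + r >= 0)))))
The weakest precondition is (tab[n] + 3*k + 3*n < 3*r - 13 ==> ((!(tab[n] + 6*r < 8)) && (3*r == -12 ==> ((tab[0] == -4 ==> 3*r != 6) && (2*n >= 6 ==> 7*r >= -2))) && ((!(3*r == -12)) ==> ((tab[0] == -4 ==> 3*r != 6) && (2*n >= 6 ==> 2*n + r >= 0))))) && ((!(tab[n] + 3*k + 3*n < 3*r - 13)) ==> ((k + n == -19 ==> ((tab[0] == -4 ==> 3*r != 6) && (2*n >= 6 ==> 2*k + 2*n + r >= -16))) && ((!(k + n == -19)) ==> ((tab[0] == -4 ==> 3*r != 6) && (2*n >= 6 ==> 2*n + r >= 0))))).
Check whether (tab[n] + 3*n < 3*r - 10 ==> ((!(tab[n] + 6*r < 8)) && (3*r == -12 ==> ((tab[0] == -4 ==> 3*r != 6) && (2*n >= 6 ==> 7*r >= -2))) && ((!(3*r == -12)) ==> ((tab[0] == -4 ==> 3*r != 6) && (2*n >= 6 ==> 2*n + r >= 0))))) && ((!(tab[n] + 3*n < 3*r - 10)) ==> ((n == -18 ==> ((tab[0] == -4 ==> 3*r != 6) && (2*n >= 6 ==> 2*n + r >= -14))) && ((!(n == -18)) ==> ((tab[0] == -4 ==> 3*r != 6) && (2*n >= 6 ==> 2*n + r >= 0))))) && k == -1 implies it.
Every state satisfying the precondition satisfies the weakest precondition: the implication holds.
Answer: valid


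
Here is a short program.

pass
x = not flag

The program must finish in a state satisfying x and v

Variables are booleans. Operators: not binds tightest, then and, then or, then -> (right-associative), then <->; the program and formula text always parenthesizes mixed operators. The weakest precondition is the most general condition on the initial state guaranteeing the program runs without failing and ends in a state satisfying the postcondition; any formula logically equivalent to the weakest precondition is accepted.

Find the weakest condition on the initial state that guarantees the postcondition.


Working backward. After the program, x and v must hold.
Before x := not flag: (not flag) and v
Before skip: (not flag) and v
Answer: WP = (not flag) and v
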